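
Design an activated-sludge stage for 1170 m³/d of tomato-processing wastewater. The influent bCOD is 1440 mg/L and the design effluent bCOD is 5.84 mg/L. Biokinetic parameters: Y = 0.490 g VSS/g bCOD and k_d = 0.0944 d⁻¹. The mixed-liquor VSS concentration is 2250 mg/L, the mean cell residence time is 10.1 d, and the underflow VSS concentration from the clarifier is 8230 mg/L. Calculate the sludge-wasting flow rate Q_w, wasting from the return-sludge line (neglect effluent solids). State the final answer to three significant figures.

Rearranging the biomass balance for a CMAS with decay, V = Y·Q·ΔS·θ_c / [X·(1+k_d θ_c)] = 0.490 × 1170 × (1440 − 5.84) × 10.1 / [2250 × (1 + 0.0944 × 10.1)] = 8.3×10^6 / 4395 = 1889 m³.
θ_c = V·X/(Q_w·X_r) when wasting from the recycle, so Q_w = V·X/(θ_c·X_r) = 1889 × 2250 / (10.1 × 8230) = 51.14 m³/d.

Q_w ≈ 51.1 m³/d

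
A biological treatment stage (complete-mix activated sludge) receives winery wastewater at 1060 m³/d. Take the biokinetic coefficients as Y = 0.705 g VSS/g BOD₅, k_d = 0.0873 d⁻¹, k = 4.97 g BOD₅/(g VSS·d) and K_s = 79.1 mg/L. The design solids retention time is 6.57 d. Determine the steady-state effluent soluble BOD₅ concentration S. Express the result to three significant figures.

S ≈ 5.80 mg/L

From the Monod/SRT balance for a CMAS, S = K_s·(1+k_d θ_c)/[θ_c·(Y k − k_d) − 1] = 79.1 × (1 + 0.0873 × 6.57) / [6.57 × (0.705 × 4.97 − 0.0873) − 1] = 124.5 / 21.45 = 5.804 mg/L.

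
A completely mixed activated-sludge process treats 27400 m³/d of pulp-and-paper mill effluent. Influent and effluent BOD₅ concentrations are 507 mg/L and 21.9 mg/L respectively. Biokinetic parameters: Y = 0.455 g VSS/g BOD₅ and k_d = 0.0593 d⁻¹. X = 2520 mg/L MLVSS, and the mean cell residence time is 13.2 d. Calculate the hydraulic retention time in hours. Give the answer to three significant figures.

From the SRT design equation V = Y Q (S₀−S) θ_c / [X (1 + k_d θ_c)] = 0.455 × 27400 × (507 − 21.9) × 13.2 / [2520 × (1 + 0.0593 × 13.2)] = 7.98×10^7 / 4493 = 17769 m³.
Hydraulic retention time τ = V/Q = 17769 / 27400 = 0.6485 d = 15.56 h.

τ ≈ 15.6 h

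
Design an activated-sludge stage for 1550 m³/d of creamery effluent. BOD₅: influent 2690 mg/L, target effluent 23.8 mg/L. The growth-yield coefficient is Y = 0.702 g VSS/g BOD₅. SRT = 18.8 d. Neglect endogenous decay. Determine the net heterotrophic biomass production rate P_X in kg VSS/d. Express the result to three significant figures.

P_X ≈ 2900 kg VSS/d

Since k_d ≈ 0, Y_obs = Y = 0.702 g VSS/g BOD₅.
Q·(S₀ − S) = 1550 × (2690 − 23.8) × 10⁻³ = 4133 kg/d removed.
Net biomass production P_X = Y_obs × Q·(S₀ − S) = 0.7020 × 4133 = 2901 kg VSS/d.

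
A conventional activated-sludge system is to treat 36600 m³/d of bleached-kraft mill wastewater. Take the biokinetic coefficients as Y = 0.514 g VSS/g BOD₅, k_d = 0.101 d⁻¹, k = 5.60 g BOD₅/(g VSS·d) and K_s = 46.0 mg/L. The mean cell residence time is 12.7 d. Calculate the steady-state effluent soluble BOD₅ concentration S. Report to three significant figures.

S ≈ 3.06 mg/L

For a completely mixed reactor with recycle the Lawrence–McCarty relation gives S = K_s·(1 + k_d·θ_c) / [θ_c·(Y·k − k_d) − 1] = 46.0 × (1 + 0.101 × 12.7) / [12.7 × (0.514 × 5.60 − 0.101) − 1] = 105.0 / 34.27 = 3.064 mg/L.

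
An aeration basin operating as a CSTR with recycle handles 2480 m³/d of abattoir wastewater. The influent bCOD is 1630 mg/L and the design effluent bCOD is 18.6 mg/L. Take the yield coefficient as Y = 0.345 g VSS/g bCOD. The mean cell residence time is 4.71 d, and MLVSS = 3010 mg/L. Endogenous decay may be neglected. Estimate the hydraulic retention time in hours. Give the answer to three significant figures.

τ ≈ 20.9 h

With k_d = 0 the design equation reduces to V = Y Q (S₀−S) θ_c / X = 0.345 × 2480 × (1630 − 18.6) × 4.71 / 3010 = 2157 m³.
HRT = V/Q = 2157 m³ / 2480 m³·d⁻¹ = 0.8699 d × 24 = 20.88 h.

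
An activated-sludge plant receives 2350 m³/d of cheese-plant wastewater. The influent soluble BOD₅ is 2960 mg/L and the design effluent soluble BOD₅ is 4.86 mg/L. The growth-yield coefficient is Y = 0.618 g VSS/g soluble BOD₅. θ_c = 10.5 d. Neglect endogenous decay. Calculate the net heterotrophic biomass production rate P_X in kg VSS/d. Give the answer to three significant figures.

With endogenous decay neglected, the observed yield equals the true yield: Y_obs = Y = 0.618 g VSS/g soluble BOD₅.
ΔS = 2960 − 4.86 = 2955 mg/L, so the substrate removal rate is 2350 × 2955/1000 = 6945 kg soluble BOD₅/d.
So the net sludge growth is P_X = 0.6180 × 6945 = 4292 kg VSS/d.

P_X ≈ 4290 kg VSS/d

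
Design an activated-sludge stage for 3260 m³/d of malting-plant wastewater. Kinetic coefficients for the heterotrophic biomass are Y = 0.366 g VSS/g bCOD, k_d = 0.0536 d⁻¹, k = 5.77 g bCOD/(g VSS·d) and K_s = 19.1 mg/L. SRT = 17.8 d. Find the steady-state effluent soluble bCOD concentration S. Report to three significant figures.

S ≈ 1.05 mg/L

Effluent substrate depends only on kinetics and SRT: S = K_s(1 + k_d θ_c) / [θ_c(Yk − k_d) − 1] = 19.1 × (1 + 0.0536 × 17.8) / [17.8 × (0.366 × 5.77 − 0.0536) − 1] = 37.32 / 35.64 = 1.047 mg/L.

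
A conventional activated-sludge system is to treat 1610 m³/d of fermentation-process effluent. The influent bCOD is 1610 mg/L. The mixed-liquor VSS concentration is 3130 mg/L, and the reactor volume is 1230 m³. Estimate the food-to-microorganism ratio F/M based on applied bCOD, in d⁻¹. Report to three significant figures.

F/M = Q·S₀ / (V·X) = 1610 × 1610 / (1230 × 3130) = 0.6733 g bCOD·(g VSS·d)⁻¹.

F/M ≈ 0.673 d⁻¹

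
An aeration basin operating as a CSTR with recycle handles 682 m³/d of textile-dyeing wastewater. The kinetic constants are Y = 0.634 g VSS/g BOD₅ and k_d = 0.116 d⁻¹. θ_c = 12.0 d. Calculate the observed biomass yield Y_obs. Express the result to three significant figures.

Y_obs ≈ 0.265 g VSS/g BOD₅

Observed yield with endogenous decay: Y_obs = Y / (1 + k_d·θ_c) = 0.634 / (1 + 0.116 × 12.0) = 0.634 / 2.392 = 0.2651 g VSS/g BOD₅.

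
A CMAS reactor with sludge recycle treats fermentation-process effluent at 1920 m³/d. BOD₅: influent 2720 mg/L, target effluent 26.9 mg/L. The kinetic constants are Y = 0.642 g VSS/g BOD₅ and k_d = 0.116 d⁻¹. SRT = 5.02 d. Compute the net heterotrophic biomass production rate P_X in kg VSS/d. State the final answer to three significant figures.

Y_obs = Y / (1 + k_d θ_c) = 0.642 / (1 + 0.116 × 5.02) = 0.642 / 1.582 = 0.4057.
Q·(S₀ − S) = 1920 × (2720 − 26.9) × 10⁻³ = 5171 kg/d removed.
So the net sludge growth is P_X = 0.4057 × 5171 = 2098 kg VSS/d.

P_X ≈ 2100 kg VSS/d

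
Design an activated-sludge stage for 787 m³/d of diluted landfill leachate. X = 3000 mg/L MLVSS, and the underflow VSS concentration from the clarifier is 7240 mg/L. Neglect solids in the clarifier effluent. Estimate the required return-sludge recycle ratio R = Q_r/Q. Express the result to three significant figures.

R ≈ 0.708

R = Q_r/Q = X/(X_r − X) = 3000 / (7240 − 3000) = 0.7075.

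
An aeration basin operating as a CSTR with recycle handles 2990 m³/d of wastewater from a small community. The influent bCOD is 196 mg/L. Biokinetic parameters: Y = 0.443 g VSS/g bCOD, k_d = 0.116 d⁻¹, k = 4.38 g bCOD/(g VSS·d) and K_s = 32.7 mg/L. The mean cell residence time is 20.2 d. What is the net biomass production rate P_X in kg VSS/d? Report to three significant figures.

From the Monod/SRT balance for a CMAS, S = K_s·(1+k_d θ_c)/[θ_c·(Y k − k_d) − 1] = 32.7 × (1 + 0.116 × 20.2) / [20.2 × (0.443 × 4.38 − 0.116) − 1] = 109.3 / 35.85 = 3.049 mg/L.
Correct the yield for decay: Y_obs = Y/(1 + k_d θ_c) = 0.443 / (1 + 0.116 × 20.2) = 0.443 / 3.343 = 0.1325.
Mass of bCOD removed per day: Q(S₀ − S) = 2990 × 192.9 g/m³ = 576.9 kg/d.
P_X = Y_obs · Q(S₀ − S) = 0.1325 × 576.9 = 76.45 kg VSS/d.

P_X ≈ 76.4 kg VSS/d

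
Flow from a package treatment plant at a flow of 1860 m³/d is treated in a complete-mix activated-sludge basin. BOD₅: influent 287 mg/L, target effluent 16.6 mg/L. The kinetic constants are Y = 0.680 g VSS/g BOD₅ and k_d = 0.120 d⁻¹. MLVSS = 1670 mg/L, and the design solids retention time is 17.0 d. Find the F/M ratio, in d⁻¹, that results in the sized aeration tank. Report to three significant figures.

F/M ≈ 0.279 d⁻¹

From the SRT design equation V = Y Q (S₀−S) θ_c / [X (1 + k_d θ_c)] = 0.680 × 1860 × (287 − 16.6) × 17.0 / [1670 × (1 + 0.120 × 17.0)] = 5.81×10^6 / 5077 = 1145 m³.
F/M = Q·S₀ / (V·X) = 1860 × 287 / (1145 × 1670) = 0.2791 g BOD₅·(g VSS·d)⁻¹.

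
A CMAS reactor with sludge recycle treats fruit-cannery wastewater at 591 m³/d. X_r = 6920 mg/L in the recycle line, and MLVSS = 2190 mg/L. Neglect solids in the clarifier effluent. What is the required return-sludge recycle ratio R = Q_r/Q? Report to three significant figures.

R = Q_r/Q = X/(X_r − X) = 2190 / (6920 − 2190) = 0.4630.

R ≈ 0.463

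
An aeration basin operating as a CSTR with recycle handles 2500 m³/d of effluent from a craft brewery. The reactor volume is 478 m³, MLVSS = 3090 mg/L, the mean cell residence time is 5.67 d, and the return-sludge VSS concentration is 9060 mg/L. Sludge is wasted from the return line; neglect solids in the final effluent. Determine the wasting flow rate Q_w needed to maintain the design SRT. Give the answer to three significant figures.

Wasting from the return line (neglecting effluent solids): Q_w = V·X / (θ_c·X_r) = 478.0 × 3090 / (5.67 × 9060) = 28.75 m³/d.

Q_w ≈ 28.8 m³/d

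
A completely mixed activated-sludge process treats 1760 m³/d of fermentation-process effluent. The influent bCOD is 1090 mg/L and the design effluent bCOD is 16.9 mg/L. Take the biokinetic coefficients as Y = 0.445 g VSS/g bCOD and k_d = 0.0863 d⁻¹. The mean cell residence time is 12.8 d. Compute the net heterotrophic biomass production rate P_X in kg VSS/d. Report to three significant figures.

The observed yield is Y_obs = Y/(1 + k_d·θ_c) = 0.445 / (1 + 0.0863 × 12.8) = 0.445 / 2.105 = 0.2114 g VSS per g bCOD removed.
ΔS = 1090 − 16.9 = 1073 mg/L, so the substrate removal rate is 1760 × 1073/1000 = 1889 kg bCOD/d.
P_X = Y_obs · Q(S₀ − S) = 0.2114 × 1889 = 399.3 kg VSS/d.

P_X ≈ 399 kg VSS/d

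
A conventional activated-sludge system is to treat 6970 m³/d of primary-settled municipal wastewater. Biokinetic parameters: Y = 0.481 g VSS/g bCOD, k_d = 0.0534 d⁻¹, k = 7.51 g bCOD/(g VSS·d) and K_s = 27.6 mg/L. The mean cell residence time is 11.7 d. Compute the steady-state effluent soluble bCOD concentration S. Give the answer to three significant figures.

For a completely mixed reactor with recycle the Lawrence–McCarty relation gives S = K_s·(1 + k_d·θ_c) / [θ_c·(Y·k − k_d) − 1] = 27.6 × (1 + 0.0534 × 11.7) / [11.7 × (0.481 × 7.51 − 0.0534) − 1] = 44.84 / 40.64 = 1.103 mg/L.

S ≈ 1.10 mg/L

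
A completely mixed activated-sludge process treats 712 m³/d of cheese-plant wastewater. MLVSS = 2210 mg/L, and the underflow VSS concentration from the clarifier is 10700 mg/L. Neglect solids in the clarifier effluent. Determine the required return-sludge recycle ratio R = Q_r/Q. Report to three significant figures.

R ≈ 0.260

Mass balance around the secondary clarifier (neglecting effluent solids): R = X / (X_r − X) = 2210 / (10700 − 2210) = 0.2603.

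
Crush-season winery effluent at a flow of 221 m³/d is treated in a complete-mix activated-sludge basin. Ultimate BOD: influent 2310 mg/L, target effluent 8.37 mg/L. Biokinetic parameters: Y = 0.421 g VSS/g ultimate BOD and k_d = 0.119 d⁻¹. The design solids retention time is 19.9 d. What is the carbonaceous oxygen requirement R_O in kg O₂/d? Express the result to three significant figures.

R_O ≈ 418 kg O₂/d

Observed yield with endogenous decay: Y_obs = Y / (1 + k_d·θ_c) = 0.421 / (1 + 0.119 × 19.9) = 0.421 / 3.368 = 0.1250 g VSS/g ultimate BOD.
Mass of ultimate BOD removed per day: Q(S₀ − S) = 221 × 2302 g/m³ = 508.7 kg/d.
Net sludge production P_X = 0.1250 × 508.7 = 63.58 kg VSS/d.
Carbonaceous O₂ demand = substrate oxidised − cell-mass equivalent = 508.7 − 1.42 × 63.58 = 418.4 kg O₂/d.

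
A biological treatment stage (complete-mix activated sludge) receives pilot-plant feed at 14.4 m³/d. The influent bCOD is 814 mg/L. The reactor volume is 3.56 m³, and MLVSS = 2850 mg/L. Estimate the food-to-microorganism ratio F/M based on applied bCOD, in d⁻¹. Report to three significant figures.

F/M = applied load / biomass = Q·S₀/(V·X) = 14.4 × 814 / (3.560 × 2850) = 1.155 d⁻¹.

F/M ≈ 1.16 d⁻¹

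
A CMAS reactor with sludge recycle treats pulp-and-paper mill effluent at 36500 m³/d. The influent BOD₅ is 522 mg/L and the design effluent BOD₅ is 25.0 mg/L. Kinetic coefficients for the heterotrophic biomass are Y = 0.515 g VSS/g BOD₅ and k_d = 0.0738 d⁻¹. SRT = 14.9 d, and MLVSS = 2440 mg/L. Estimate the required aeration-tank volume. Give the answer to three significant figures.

From the SRT design equation V = Y Q (S₀−S) θ_c / [X (1 + k_d θ_c)] = 0.515 × 36500 × (522 − 25.0) × 14.9 / [2440 × (1 + 0.0738 × 14.9)] = 1.39×10^8 / 5123 = 27171 m³.

V ≈ 27200 m³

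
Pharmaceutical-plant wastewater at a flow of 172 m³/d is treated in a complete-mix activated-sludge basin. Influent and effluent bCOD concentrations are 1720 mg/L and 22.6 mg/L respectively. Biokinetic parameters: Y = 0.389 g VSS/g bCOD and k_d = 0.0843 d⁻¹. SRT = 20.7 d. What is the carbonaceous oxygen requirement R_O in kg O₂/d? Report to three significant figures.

Correct the yield for decay: Y_obs = Y/(1 + k_d θ_c) = 0.389 / (1 + 0.0843 × 20.7) = 0.389 / 2.745 = 0.1417.
Mass of bCOD removed per day: Q(S₀ − S) = 172 × 1697 g/m³ = 292.0 kg/d.
Biomass synthesised: P_X = Y_obs × 292.0 = 41.37 kg VSS/d.
Carbonaceous O₂ demand = substrate oxidised − cell-mass equivalent = 292.0 − 1.42 × 41.37 = 233.2 kg O₂/d.

R_O ≈ 233 kg O₂/d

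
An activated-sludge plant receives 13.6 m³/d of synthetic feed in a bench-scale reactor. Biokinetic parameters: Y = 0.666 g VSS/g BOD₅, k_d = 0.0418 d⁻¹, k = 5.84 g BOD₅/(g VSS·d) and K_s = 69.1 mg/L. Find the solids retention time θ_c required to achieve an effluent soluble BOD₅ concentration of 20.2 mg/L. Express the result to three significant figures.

At the target effluent, Y k S/(K_s+S) = 0.666×5.84×20.2/89.30 = 0.8798 d⁻¹.
θ_c = 1/(μ − k_d) = 1/(0.8798 − 0.0418) = 1/0.8380 = 1.193 d.

θ_c ≈ 1.19 d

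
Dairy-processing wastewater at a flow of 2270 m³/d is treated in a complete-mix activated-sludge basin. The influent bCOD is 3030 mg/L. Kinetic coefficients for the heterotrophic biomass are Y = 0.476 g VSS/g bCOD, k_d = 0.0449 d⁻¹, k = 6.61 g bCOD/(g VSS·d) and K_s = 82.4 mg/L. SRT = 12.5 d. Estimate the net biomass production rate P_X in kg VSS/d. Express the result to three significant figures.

From the Monod/SRT balance for a CMAS, S = K_s·(1+k_d θ_c)/[θ_c·(Y k − k_d) − 1] = 82.4 × (1 + 0.0449 × 12.5) / [12.5 × (0.476 × 6.61 − 0.0449) − 1] = 128.6 / 37.77 = 3.406 mg/L.
The observed yield is Y_obs = Y/(1 + k_d·θ_c) = 0.476 / (1 + 0.0449 × 12.5) = 0.476 / 1.561 = 0.3049 g VSS per g bCOD removed.
Mass of bCOD removed per day: Q(S₀ − S) = 2270 × 3027 g/m³ = 6870 kg/d.
P_X = Y_obs · Q(S₀ − S) = 0.3049 × 6870 = 2095 kg VSS/d.

P_X ≈ 2090 kg VSS/d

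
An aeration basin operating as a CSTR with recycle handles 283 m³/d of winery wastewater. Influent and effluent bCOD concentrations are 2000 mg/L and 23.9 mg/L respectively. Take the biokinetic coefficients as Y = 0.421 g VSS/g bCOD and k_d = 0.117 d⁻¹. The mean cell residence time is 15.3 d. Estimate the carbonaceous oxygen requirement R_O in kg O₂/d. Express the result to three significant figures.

R_O ≈ 439 kg O₂/d

Observed yield with endogenous decay: Y_obs = Y / (1 + k_d·θ_c) = 0.421 / (1 + 0.117 × 15.3) = 0.421 / 2.790 = 0.1509 g VSS/g bCOD.
Q·(S₀ − S) = 283 × (2000 − 23.9) × 10⁻³ = 559.2 kg/d removed.
P_X = Y_obs·Q·(S₀ − S) = 0.1509 × 559.2 = 84.38 kg VSS/d.
R_O = Q·ΔS − 1.42 P_X = 559.2 − 119.8 = 439.4 kg O₂/d.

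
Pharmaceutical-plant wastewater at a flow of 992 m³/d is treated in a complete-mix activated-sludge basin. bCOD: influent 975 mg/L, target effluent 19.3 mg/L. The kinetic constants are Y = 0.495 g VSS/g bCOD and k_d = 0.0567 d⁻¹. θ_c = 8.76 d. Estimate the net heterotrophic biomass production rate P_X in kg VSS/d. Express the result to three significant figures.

Correct the yield for decay: Y_obs = Y/(1 + k_d θ_c) = 0.495 / (1 + 0.0567 × 8.76) = 0.495 / 1.497 = 0.3307.
Substrate removed = Q·(S₀ − S) = 992 m³/d × (975 − 19.3) g/m³ = 9.48×10^5 g/d = 948.1 kg/d.
Net biomass production P_X = Y_obs × Q·(S₀ − S) = 0.3307 × 948.1 = 313.5 kg VSS/d.

P_X ≈ 314 kg VSS/d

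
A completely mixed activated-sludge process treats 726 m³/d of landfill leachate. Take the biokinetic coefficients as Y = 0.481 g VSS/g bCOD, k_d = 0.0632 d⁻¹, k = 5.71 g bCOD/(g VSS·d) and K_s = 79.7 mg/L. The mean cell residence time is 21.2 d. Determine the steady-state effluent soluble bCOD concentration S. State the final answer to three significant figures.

Effluent substrate depends only on kinetics and SRT: S = K_s(1 + k_d θ_c) / [θ_c(Yk − k_d) − 1] = 79.7 × (1 + 0.0632 × 21.2) / [21.2 × (0.481 × 5.71 − 0.0632) − 1] = 186.5 / 55.89 = 3.337 mg/L.

S ≈ 3.34 mg/L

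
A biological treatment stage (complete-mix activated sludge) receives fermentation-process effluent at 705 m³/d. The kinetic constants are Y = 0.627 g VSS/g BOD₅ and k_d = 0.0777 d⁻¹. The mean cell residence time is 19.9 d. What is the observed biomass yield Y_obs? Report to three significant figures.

Y_obs ≈ 0.246 g VSS/g BOD₅

Observed yield with endogenous decay: Y_obs = Y / (1 + k_d·θ_c) = 0.627 / (1 + 0.0777 × 19.9) = 0.627 / 2.546 = 0.2462 g VSS/g BOD₅.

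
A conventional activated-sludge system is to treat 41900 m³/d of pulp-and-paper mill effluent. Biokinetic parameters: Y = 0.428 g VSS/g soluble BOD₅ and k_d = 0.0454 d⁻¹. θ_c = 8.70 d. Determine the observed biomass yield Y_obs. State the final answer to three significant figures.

The observed yield is Y_obs = Y/(1 + k_d·θ_c) = 0.428 / (1 + 0.0454 × 8.70) = 0.428 / 1.395 = 0.3068 g VSS per g soluble BOD₅ removed.

Y_obs ≈ 0.307 g VSS/g soluble BOD₅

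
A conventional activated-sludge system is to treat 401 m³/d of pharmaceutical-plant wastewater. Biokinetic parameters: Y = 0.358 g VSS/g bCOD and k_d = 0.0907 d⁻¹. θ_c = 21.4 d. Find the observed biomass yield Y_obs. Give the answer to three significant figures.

Y_obs ≈ 0.122 g VSS/g bCOD

The observed yield is Y_obs = Y/(1 + k_d·θ_c) = 0.358 / (1 + 0.0907 × 21.4) = 0.358 / 2.941 = 0.1217 g VSS per g bCOD removed.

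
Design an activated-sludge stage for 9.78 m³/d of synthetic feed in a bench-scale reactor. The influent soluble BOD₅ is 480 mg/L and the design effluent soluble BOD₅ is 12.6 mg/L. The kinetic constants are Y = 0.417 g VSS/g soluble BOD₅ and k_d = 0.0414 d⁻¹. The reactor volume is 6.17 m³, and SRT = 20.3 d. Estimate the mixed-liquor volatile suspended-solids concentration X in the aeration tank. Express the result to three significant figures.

X = Y·Q·ΔS·θ_c / [V·(1 + k_d θ_c)] = 0.417 × 9.78 × (480 − 12.6) × 20.3 / [6.17 × (1 + 0.0414 × 20.3)] = 3408 mg/L.

X ≈ 3410 mg/L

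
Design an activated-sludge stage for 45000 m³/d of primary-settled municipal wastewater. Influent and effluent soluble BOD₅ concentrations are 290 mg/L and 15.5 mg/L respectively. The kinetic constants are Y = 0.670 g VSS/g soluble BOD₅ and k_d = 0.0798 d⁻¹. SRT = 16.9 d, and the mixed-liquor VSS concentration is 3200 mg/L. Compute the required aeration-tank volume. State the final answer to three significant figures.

V ≈ 18600 m³

From the SRT design equation V = Y Q (S₀−S) θ_c / [X (1 + k_d θ_c)] = 0.670 × 45000 × (290 − 15.5) × 16.9 / [3200 × (1 + 0.0798 × 16.9)] = 1.4×10^8 / 7516 = 18610 m³.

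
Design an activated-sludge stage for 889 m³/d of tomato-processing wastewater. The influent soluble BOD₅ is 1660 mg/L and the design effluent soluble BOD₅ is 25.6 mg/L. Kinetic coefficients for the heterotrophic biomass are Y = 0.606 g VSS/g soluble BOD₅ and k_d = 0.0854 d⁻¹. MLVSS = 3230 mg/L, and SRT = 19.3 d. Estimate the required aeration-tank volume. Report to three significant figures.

V ≈ 1990 m³

Rearranging the biomass balance for a CMAS with decay, V = Y·Q·ΔS·θ_c / [X·(1+k_d θ_c)] = 0.606 × 889 × (1660 − 25.6) × 19.3 / [3230 × (1 + 0.0854 × 19.3)] = 1.7×10^7 / 8554 = 1987 m³.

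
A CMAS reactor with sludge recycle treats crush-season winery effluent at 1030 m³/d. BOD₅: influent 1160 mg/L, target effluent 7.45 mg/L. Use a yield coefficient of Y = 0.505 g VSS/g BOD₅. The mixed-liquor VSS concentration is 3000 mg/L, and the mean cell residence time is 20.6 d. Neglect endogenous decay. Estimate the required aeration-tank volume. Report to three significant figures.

V ≈ 4120 m³

V·X = Y·Q·ΔS·θ_c gives V = 0.505 × 1030 × (1160 − 7.45) × 20.6 / 3000 = 4117 m³.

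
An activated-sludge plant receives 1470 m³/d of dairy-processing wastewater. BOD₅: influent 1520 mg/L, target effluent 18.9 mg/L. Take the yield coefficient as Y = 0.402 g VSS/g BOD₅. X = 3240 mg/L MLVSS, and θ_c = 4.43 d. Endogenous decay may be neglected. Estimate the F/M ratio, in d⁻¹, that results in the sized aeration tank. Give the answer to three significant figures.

F/M ≈ 0.569 d⁻¹

Biomass mass balance (decay neglected): V·X = Y·Q·(S₀ − S)·θ_c, so V = 0.402 × 1470 × (1520 − 18.9) × 4.43 / 3240 = 1213 m³.
F/M = Q·S₀ / (V·X) = 1470 × 1520 / (1213 × 3240) = 0.5686 g BOD₅·(g VSS·d)⁻¹.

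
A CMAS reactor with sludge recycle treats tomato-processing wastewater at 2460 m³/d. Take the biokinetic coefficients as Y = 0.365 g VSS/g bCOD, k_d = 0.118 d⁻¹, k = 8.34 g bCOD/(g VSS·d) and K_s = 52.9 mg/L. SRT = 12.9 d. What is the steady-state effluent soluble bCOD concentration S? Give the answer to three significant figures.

Effluent substrate depends only on kinetics and SRT: S = K_s(1 + k_d θ_c) / [θ_c(Yk − k_d) − 1] = 52.9 × (1 + 0.118 × 12.9) / [12.9 × (0.365 × 8.34 − 0.118) − 1] = 133.4 / 36.75 = 3.631 mg/L.

S ≈ 3.63 mg/L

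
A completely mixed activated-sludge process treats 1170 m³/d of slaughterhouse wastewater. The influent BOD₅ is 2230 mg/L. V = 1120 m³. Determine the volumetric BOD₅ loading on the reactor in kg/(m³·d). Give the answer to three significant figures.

L_v = Q S₀ / V = 1170 × 2230 × 10⁻³ / 1120 = 2.330 kg/(m³·d).

L_v ≈ 2.33 kg BOD₅/(m³·d)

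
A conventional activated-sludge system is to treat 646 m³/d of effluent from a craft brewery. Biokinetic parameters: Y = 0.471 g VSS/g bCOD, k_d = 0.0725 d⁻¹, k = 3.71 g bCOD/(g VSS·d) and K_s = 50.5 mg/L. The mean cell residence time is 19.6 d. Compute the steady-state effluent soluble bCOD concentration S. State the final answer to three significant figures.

Effluent substrate depends only on kinetics and SRT: S = K_s(1 + k_d θ_c) / [θ_c(Yk − k_d) − 1] = 50.5 × (1 + 0.0725 × 19.6) / [19.6 × (0.471 × 3.71 − 0.0725) − 1] = 122.3 / 31.83 = 3.841 mg/L.

S ≈ 3.84 mg/L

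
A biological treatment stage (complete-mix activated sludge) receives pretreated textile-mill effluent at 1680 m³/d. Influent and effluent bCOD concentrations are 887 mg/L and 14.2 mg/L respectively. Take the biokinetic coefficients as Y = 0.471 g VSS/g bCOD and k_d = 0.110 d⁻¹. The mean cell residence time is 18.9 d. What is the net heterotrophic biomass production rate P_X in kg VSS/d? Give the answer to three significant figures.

The observed yield is Y_obs = Y/(1 + k_d·θ_c) = 0.471 / (1 + 0.110 × 18.9) = 0.471 / 3.079 = 0.1530 g VSS per g bCOD removed.
Q·(S₀ − S) = 1680 × (887 − 14.2) × 10⁻³ = 1466 kg/d removed.
So the net sludge growth is P_X = 0.1530 × 1466 = 224.3 kg VSS/d.

P_X ≈ 224 kg VSS/d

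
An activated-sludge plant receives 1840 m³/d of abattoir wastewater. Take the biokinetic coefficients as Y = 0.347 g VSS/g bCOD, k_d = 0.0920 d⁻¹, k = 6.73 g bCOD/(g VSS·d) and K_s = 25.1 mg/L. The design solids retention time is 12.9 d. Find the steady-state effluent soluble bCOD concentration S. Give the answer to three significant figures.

Effluent substrate depends only on kinetics and SRT: S = K_s(1 + k_d θ_c) / [θ_c(Yk − k_d) − 1] = 25.1 × (1 + 0.0920 × 12.9) / [12.9 × (0.347 × 6.73 − 0.0920) − 1] = 54.89 / 27.94 = 1.965 mg/L.

S ≈ 1.96 mg/L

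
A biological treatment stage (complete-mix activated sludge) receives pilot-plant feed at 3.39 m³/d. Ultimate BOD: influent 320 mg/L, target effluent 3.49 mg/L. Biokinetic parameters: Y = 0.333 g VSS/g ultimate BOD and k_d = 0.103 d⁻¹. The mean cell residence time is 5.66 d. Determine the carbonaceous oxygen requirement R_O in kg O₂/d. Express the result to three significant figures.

Correct the yield for decay: Y_obs = Y/(1 + k_d θ_c) = 0.333 / (1 + 0.103 × 5.66) = 0.333 / 1.583 = 0.2104.
Mass of ultimate BOD removed per day: Q(S₀ − S) = 3.39 × 316.5 g/m³ = 1.073 kg/d.
P_X = Y_obs·Q·(S₀ − S) = 0.2104 × 1.073 = 0.2257 kg VSS/d.
Carbonaceous O₂ demand = substrate oxidised − cell-mass equivalent = 1.073 − 1.42 × 0.2257 = 0.7525 kg O₂/d.

R_O ≈ 0.752 kg O₂/d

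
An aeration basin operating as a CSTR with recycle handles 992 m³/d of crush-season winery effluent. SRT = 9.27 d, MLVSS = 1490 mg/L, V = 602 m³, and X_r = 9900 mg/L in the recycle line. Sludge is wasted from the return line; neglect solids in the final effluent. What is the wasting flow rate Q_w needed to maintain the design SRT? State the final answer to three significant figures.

θ_c = V·X/(Q_w·X_r) when wasting from the recycle, so Q_w = V·X/(θ_c·X_r) = 602.0 × 1490 / (9.27 × 9900) = 9.774 m³/d.

Q_w ≈ 9.77 m³/d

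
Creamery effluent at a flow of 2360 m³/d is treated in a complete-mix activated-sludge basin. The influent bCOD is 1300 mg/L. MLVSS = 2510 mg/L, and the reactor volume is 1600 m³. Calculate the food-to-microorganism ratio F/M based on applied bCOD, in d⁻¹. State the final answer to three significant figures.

F/M ≈ 0.764 d⁻¹

F/M = applied load / biomass = Q·S₀/(V·X) = 2360 × 1300 / (1600 × 2510) = 0.7639 d⁻¹.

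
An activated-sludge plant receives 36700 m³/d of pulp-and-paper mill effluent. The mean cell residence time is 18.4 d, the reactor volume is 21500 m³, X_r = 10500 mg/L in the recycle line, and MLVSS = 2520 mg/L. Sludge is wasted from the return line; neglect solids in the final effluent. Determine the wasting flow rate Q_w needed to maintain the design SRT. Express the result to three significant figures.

Q_w ≈ 280 m³/d

Wasting from the return line (neglecting effluent solids): Q_w = V·X / (θ_c·X_r) = 21500 × 2520 / (18.4 × 10500) = 280.4 m³/d.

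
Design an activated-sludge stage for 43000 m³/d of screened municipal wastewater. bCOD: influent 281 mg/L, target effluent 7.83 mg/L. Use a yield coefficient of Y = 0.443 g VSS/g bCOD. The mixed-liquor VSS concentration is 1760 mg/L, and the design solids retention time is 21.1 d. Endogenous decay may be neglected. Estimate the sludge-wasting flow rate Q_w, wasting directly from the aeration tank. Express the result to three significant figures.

Q_w ≈ 2960 m³/d

Biomass mass balance (decay neglected): V·X = Y·Q·(S₀ − S)·θ_c, so V = 0.443 × 43000 × (281 − 7.83) × 21.1 / 1760 = 62384 m³.
With mixed-liquor wasting, θ_c = V/Q_w, so Q_w = V/θ_c = 62384/21.1 = 2957 m³/d.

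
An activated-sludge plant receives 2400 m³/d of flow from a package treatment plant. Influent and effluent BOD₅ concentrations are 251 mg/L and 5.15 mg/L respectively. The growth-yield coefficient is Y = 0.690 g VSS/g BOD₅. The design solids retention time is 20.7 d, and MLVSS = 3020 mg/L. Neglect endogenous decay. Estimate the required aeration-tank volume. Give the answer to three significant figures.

V ≈ 2790 m³

With k_d = 0 the design equation reduces to V = Y Q (S₀−S) θ_c / X = 0.690 × 2400 × (251 − 5.15) × 20.7 / 3020 = 2791 m³.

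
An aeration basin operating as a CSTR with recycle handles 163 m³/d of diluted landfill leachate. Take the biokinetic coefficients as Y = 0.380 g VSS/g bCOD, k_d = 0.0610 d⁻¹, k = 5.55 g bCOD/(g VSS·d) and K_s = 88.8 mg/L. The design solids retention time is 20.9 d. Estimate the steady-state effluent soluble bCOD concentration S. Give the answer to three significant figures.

S ≈ 4.83 mg/L

For a completely mixed reactor with recycle the Lawrence–McCarty relation gives S = K_s·(1 + k_d·θ_c) / [θ_c·(Y·k − k_d) − 1] = 88.8 × (1 + 0.0610 × 20.9) / [20.9 × (0.380 × 5.55 − 0.0610) − 1] = 202.0 / 41.80 = 4.832 mg/L.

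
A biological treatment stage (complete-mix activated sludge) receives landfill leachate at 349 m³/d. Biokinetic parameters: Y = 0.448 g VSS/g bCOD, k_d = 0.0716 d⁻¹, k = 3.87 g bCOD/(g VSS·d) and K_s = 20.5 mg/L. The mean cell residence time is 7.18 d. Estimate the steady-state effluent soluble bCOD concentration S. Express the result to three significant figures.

S ≈ 2.84 mg/L

For a completely mixed reactor with recycle the Lawrence–McCarty relation gives S = K_s·(1 + k_d·θ_c) / [θ_c·(Y·k − k_d) − 1] = 20.5 × (1 + 0.0716 × 7.18) / [7.18 × (0.448 × 3.87 − 0.0716) − 1] = 31.04 / 10.93 = 2.839 mg/L.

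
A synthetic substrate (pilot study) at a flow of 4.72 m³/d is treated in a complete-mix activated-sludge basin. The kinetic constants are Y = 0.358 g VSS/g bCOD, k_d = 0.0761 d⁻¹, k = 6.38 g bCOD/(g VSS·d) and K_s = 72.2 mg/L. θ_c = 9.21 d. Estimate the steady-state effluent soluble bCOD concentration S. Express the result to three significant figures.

S ≈ 6.35 mg/L

For a completely mixed reactor with recycle the Lawrence–McCarty relation gives S = K_s·(1 + k_d·θ_c) / [θ_c·(Y·k − k_d) − 1] = 72.2 × (1 + 0.0761 × 9.21) / [9.21 × (0.358 × 6.38 − 0.0761) − 1] = 122.8 / 19.34 = 6.351 mg/L.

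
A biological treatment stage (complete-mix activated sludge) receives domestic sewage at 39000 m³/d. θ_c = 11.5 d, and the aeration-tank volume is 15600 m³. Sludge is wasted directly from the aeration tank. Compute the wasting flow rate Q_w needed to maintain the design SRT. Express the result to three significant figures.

Wasting from the aeration tank: Q_w = V / θ_c = 15600 / 11.5 = 1357 m³/d.

Q_w ≈ 1360 m³/d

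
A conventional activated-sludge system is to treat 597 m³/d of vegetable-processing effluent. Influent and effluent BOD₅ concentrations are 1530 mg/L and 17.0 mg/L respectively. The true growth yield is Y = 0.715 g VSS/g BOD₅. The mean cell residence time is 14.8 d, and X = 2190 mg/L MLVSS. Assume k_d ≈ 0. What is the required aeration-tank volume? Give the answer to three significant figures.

V·X = Y·Q·ΔS·θ_c gives V = 0.715 × 597 × (1530 − 17.0) × 14.8 / 2190 = 4365 m³.

V ≈ 4360 m³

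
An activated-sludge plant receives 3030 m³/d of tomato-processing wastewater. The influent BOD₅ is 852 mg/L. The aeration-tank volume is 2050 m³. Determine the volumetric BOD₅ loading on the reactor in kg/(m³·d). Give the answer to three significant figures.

L_v = Q S₀ / V = 3030 × 852 × 10⁻³ / 2050 = 1.259 kg/(m³·d).

L_v ≈ 1.26 kg BOD₅/(m³·d)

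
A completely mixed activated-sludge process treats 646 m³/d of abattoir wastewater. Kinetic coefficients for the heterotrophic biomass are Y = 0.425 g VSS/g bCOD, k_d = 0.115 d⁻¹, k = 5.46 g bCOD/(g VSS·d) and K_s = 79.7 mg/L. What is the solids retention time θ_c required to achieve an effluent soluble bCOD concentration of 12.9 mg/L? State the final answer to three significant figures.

From 1/θ_c = Y·k·S/(K_s + S) − k_d: Y·k·S/(K_s+S) = 0.425 × 5.46 × 12.9 / (79.7 + 12.9) = 0.3233 d⁻¹.
1/θ_c = 0.3233 − 0.115 = 0.2083 d⁻¹, so θ_c = 4.802 d.

θ_c ≈ 4.80 d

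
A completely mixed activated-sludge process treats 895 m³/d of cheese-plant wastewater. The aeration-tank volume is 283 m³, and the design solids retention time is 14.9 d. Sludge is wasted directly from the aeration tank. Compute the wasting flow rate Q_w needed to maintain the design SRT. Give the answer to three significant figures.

Q_w ≈ 19.0 m³/d

For wasting at MLVSS concentration, Q_w = V/θ_c = 283.0/14.9 = 18.99 m³/d.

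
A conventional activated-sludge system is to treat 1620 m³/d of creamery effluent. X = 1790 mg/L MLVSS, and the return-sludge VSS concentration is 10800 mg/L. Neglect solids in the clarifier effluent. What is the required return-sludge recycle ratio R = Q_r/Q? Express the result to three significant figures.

R ≈ 0.199

Solids balance on the clarifier gives (1+R)X = R·X_r, so R = X/(X_r − X) = 1790 / (10800 − 1790) = 0.1987.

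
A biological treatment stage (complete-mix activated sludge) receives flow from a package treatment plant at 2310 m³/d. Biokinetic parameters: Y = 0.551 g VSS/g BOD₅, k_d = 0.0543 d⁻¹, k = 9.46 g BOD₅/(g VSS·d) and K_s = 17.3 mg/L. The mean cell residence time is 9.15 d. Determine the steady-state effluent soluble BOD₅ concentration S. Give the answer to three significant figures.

From the Monod/SRT balance for a CMAS, S = K_s·(1+k_d θ_c)/[θ_c·(Y k − k_d) − 1] = 17.3 × (1 + 0.0543 × 9.15) / [9.15 × (0.551 × 9.46 − 0.0543) − 1] = 25.90 / 46.20 = 0.5605 mg/L.

S ≈ 0.561 mg/L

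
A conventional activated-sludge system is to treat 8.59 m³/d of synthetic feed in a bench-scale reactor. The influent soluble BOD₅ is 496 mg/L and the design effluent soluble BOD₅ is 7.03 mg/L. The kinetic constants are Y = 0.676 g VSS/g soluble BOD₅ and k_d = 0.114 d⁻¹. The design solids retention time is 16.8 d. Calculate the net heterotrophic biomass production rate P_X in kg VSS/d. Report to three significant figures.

Correct the yield for decay: Y_obs = Y/(1 + k_d θ_c) = 0.676 / (1 + 0.114 × 16.8) = 0.676 / 2.915 = 0.2319.
Mass of soluble BOD₅ removed per day: Q(S₀ − S) = 8.59 × 489.0 g/m³ = 4.200 kg/d.
So the net sludge growth is P_X = 0.2319 × 4.200 = 0.9740 kg VSS/d.

P_X ≈ 0.974 kg VSS/d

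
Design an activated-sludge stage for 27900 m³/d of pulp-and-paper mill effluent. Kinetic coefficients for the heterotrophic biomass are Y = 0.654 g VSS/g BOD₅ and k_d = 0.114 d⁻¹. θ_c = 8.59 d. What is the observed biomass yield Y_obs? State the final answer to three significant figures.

Y_obs ≈ 0.330 g VSS/g BOD₅

Correct the yield for decay: Y_obs = Y/(1 + k_d θ_c) = 0.654 / (1 + 0.114 × 8.59) = 0.654 / 1.979 = 0.3304.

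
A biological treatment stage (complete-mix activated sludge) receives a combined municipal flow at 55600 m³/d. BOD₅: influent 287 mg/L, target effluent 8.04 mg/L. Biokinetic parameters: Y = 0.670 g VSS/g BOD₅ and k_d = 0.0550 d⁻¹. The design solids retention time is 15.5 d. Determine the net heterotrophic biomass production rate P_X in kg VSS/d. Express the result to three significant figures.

The observed yield is Y_obs = Y/(1 + k_d·θ_c) = 0.670 / (1 + 0.0550 × 15.5) = 0.670 / 1.853 = 0.3617 g VSS per g BOD₅ removed.
Mass of BOD₅ removed per day: Q(S₀ − S) = 55600 × 279.0 g/m³ = 15510 kg/d.
P_X = Y_obs · Q(S₀ − S) = 0.3617 × 15510 = 5610 kg VSS/d.

P_X ≈ 5610 kg VSS/d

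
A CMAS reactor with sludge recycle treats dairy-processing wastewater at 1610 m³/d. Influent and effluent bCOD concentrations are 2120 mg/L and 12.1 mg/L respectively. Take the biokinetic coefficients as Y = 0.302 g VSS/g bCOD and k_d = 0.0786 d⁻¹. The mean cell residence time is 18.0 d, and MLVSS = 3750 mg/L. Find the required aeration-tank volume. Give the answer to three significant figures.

V ≈ 2040 m³

Steady-state biomass mass balance: V·X·(1 + k_d·θ_c) = Y·Q·(S₀ − S)·θ_c, so V = 0.302 × 1610 × (2120 − 12.1) × 18.0 / [3750 × (1 + 0.0786 × 18.0)] = 1.84×10^7 / 9056 = 2037 m³.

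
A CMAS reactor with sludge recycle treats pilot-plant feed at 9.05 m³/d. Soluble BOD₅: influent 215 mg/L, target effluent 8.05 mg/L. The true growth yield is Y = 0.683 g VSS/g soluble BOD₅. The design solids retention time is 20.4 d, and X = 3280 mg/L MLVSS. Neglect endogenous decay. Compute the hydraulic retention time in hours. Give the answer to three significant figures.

Biomass mass balance (decay neglected): V·X = Y·Q·(S₀ − S)·θ_c, so V = 0.683 × 9.05 × (215 − 8.05) × 20.4 / 3280 = 7.956 m³.
τ = V/Q = 7.956/9.05 = 0.8791 d, or 21.10 h.

τ ≈ 21.1 h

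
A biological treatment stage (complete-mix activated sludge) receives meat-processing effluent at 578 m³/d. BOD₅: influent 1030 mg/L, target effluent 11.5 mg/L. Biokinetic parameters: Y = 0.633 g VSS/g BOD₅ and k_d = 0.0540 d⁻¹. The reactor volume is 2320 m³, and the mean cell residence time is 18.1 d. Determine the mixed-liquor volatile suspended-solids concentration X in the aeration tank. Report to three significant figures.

X ≈ 1470 mg/L

X = Y·Q·ΔS·θ_c / [V·(1 + k_d θ_c)] = 0.633 × 578 × (1030 − 11.5) × 18.1 / [2320 × (1 + 0.0540 × 18.1)] = 1470 mg/L.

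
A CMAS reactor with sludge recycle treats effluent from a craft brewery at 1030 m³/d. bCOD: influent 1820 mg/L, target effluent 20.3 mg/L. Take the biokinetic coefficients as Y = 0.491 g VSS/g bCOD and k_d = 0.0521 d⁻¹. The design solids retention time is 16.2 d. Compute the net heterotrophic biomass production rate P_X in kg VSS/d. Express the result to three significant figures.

P_X ≈ 494 kg VSS/d

Correct the yield for decay: Y_obs = Y/(1 + k_d θ_c) = 0.491 / (1 + 0.0521 × 16.2) = 0.491 / 1.844 = 0.2663.
Mass of bCOD removed per day: Q(S₀ − S) = 1030 × 1800 g/m³ = 1854 kg/d.
P_X = Y_obs · Q(S₀ − S) = 0.2663 × 1854 = 493.6 kg VSS/d.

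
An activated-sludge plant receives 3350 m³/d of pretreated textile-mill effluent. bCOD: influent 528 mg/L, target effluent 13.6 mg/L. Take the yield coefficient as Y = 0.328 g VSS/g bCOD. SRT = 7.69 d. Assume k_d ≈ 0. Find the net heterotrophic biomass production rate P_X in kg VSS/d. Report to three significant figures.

With endogenous decay neglected, the observed yield equals the true yield: Y_obs = Y = 0.328 g VSS/g bCOD.
Q·(S₀ − S) = 3350 × (528 − 13.6) × 10⁻³ = 1723 kg/d removed.
P_X = Y_obs · Q(S₀ − S) = 0.3280 × 1723 = 565.2 kg VSS/d.

P_X ≈ 565 kg VSS/d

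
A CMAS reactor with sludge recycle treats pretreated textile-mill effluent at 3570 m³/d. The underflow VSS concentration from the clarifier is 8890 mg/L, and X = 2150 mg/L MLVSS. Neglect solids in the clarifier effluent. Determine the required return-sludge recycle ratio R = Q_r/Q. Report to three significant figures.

R = Q_r/Q = X/(X_r − X) = 2150 / (8890 − 2150) = 0.3190.

R ≈ 0.319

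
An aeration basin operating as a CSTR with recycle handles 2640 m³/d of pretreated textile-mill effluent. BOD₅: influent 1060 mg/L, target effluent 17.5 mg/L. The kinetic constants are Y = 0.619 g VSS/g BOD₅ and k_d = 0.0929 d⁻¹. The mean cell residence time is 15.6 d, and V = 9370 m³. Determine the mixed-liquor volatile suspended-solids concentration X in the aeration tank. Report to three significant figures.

From V·X·(1 + k_d·θ_c) = Y·Q·(S₀ − S)·θ_c: X = 0.619 × 2640 × (1060 − 17.5) × 15.6 / [9370 × (1 + 0.0929 × 15.6)] = 1158 mg/L.

X ≈ 1160 mg/L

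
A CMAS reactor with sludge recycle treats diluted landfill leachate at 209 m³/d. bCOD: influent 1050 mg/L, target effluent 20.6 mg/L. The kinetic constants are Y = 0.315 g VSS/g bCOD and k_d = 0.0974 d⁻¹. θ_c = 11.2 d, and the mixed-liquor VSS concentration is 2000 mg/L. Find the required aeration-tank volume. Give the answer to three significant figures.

Rearranging the biomass balance for a CMAS with decay, V = Y·Q·ΔS·θ_c / [X·(1+k_d θ_c)] = 0.315 × 209 × (1050 − 20.6) × 11.2 / [2000 × (1 + 0.0974 × 11.2)] = 7.59×10^5 / 4182 = 181.5 m³.

V ≈ 182 m³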